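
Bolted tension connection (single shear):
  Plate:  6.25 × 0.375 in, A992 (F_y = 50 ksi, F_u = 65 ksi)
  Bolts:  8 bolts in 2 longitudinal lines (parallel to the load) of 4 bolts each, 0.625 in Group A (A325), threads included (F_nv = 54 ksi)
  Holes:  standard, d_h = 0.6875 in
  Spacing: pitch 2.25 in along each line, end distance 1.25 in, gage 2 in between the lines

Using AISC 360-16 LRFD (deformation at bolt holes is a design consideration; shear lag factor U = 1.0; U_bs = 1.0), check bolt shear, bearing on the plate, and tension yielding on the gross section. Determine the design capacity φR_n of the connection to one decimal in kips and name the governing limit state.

99.4 kips (bolt shear governs)

Bolt shear: A_b = π(0.625)²/4 = 0.3068 in². φR_n = 0.75 × 54 × 0.3068 × 8 × 1 = 99.4 kips.
Bearing (0.375 in plate, F_u = 65 ksi): end bolts L_c = 1.25 − 0.6875/2 = 0.90625, R_n = min(1.2×0.90625×0.375×65, 2.4×0.625×0.375×65) = 26.508 kips/bolt; interior L_c = 2.25 − 0.6875 = 1.5625, R_n = 36.563 kips/bolt. φR_n = 0.75 × (2×26.508 + 6×36.563) = 204.3 kips.
Tension yield (gross): A_g = 6.25×0.375 = 2.3438 in². φR_n = 0.90 × 50 × 2.3438 = 105.5 kips.
Governing: min(99.4, 204.3, 105.5) = 99.4 kips → bolt shear.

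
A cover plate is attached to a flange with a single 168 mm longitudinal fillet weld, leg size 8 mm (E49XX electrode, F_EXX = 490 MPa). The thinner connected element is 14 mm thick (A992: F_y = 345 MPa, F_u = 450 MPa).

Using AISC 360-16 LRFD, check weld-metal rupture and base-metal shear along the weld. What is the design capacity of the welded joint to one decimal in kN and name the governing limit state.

Weld metal: throat = 0.707×8 = 5.656 mm, L = 168 mm. φR_n = 0.75 × 0.6 × 490 × 5.656 × 168 = 209.5 kN.
Base metal shear (14 mm plate): yield φR_n = 1.0×0.6×345×14×168 = 486.9 kN; rupture φR_n = 0.75×0.6×450×14×168 = 476.3 kN; take 476.3 kN (rupture).
Governing: min(209.5, 476.3) = 209.5 kN → weld metal.

209.5 kN (weld metal governs)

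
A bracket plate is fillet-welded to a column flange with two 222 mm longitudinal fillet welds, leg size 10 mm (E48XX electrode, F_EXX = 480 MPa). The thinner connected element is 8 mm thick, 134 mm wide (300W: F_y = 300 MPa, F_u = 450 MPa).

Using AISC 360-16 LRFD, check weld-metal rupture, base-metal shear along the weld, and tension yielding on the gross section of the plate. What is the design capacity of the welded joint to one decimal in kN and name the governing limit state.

289.4 kN (gross-section yield governs)

Weld metal: throat = 0.707×10 = 7.07 mm, L = 2×222 = 444 mm. φR_n = 0.75 × 0.6 × 480 × 7.07 × 444 = 678.0 kN.
Base metal shear (8 mm plate): yield φR_n = 1.0×0.6×300×8×444 = 639.4 kN; rupture φR_n = 0.75×0.6×450×8×444 = 719.3 kN; take 639.4 kN (yield).
Tension yield (gross): A_g = 134×8 = 1072 mm². φR_n = 0.90 × 300 × 1072 = 289.4 kN.
Governing: min(678.0, 639.4, 289.4) = 289.4 kN → gross-section yield.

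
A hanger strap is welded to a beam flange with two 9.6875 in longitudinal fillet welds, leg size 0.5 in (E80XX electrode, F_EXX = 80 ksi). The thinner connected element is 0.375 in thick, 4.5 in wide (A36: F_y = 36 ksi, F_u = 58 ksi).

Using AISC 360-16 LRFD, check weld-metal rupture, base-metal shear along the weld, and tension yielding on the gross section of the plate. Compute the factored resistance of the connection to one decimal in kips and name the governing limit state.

Weld metal: throat = 0.707×0.5 = 0.3535 in, L = 2×9.6875 = 19.375 in. φR_n = 0.75 × 0.6 × 80 × 0.3535 × 19.375 = 246.6 kips.
Base metal shear (0.375 in plate): yield φR_n = 1.0×0.6×36×0.375×19.375 = 156.9 kips; rupture φR_n = 0.75×0.6×58×0.375×19.375 = 189.6 kips; take 156.9 kips (yield).
Tension yield (gross): A_g = 4.5×0.375 = 1.6875 in². φR_n = 0.90 × 36 × 1.6875 = 54.7 kips.
Governing: min(246.6, 156.9, 54.7) = 54.7 kips → gross-section yield.

54.7 kips (gross-section yield governs)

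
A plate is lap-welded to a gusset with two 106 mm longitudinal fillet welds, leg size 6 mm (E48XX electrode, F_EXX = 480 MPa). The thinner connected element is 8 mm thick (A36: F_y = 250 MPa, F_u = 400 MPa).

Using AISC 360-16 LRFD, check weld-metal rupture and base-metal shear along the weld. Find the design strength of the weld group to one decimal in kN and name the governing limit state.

Weld metal: throat = 0.707×6 = 4.242 mm, L = 2×106 = 212 mm. φR_n = 0.75 × 0.6 × 480 × 4.242 × 212 = 194.2 kN.
Base metal shear (8 mm plate): yield φR_n = 1.0×0.6×250×8×212 = 254.4 kN; rupture φR_n = 0.75×0.6×400×8×212 = 305.3 kN; take 254.4 kN (yield).
Governing: min(194.2, 254.4) = 194.2 kN → weld metal.

194.2 kN (weld metal governs)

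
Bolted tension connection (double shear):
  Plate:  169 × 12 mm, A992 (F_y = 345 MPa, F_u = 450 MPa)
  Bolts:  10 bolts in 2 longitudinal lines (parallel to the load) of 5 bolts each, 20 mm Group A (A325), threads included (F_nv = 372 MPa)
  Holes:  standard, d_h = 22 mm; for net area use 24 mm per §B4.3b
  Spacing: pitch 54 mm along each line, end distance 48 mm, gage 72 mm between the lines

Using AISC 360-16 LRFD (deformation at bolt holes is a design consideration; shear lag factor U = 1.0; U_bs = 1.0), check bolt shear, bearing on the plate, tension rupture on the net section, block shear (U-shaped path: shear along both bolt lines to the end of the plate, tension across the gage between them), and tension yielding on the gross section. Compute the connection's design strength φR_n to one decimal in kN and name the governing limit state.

490.1 kN (net-section rupture governs)

Bolt shear: A_b = π(20)²/4 = 314.16 mm². φR_n = 0.75 × 372 × 314.16 × 10 × 2 = 1753.0 kN.
Bearing (12 mm plate, F_u = 450 MPa): end bolts L_c = 48 − 22/2 = 37, R_n = min(1.2×37×12×450, 2.4×20×12×450) = 239.76 kN/bolt; interior L_c = 54 − 22 = 32, R_n = 207.36 kN/bolt. φR_n = 0.75 × (2×239.76 + 8×207.36) = 1603.8 kN.
Tension rupture (net): A_n = (169 − 2×24)×12 = 1452 mm² (U = 1.0, A_e = A_n). φR_n = 0.75 × 450 × 1452 = 490.1 kN.
Block shear: shear path 2×[48+4×54] = 2×264 mm, A_gv = 6336, A_nv = 2×(264 − 4.5×24)×12 = 3744 mm²; tension across gage: (72 − 1×24)×12 = 576 mm². R_n = min(0.6×450×3744, 0.6×345×6336) + 1.0×450×576 = min(1010.9, 1311.6) + 259.2 = 1270.1 kN. φR_n = 0.75 × 1270.1 = 952.6 kN.
Tension yield (gross): A_g = 169×12 = 2028 mm². φR_n = 0.90 × 345 × 2028 = 629.7 kN.
Governing: min(1753.0, 1603.8, 490.1, 952.6, 629.7) = 490.1 kN → net-section rupture.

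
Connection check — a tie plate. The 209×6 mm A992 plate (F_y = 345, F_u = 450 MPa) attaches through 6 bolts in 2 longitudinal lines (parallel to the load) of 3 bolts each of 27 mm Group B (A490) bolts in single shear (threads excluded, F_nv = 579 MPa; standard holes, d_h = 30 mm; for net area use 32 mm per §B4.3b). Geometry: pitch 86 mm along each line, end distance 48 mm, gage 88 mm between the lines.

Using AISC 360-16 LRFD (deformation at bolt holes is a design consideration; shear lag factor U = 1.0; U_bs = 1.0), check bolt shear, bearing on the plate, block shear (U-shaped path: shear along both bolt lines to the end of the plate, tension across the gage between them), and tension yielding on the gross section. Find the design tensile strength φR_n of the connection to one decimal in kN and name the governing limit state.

Bolt shear: A_b = π(27)²/4 = 572.56 mm². φR_n = 0.75 × 579 × 572.56 × 6 × 1 = 1491.8 kN.
Bearing (6 mm plate, F_u = 450 MPa): end bolts L_c = 48 − 30/2 = 33, R_n = min(1.2×33×6×450, 2.4×27×6×450) = 106.92 kN/bolt; interior L_c = 86 − 30 = 56, R_n = 174.96 kN/bolt. φR_n = 0.75 × (2×106.92 + 4×174.96) = 685.3 kN.
Block shear: shear path 2×[48+2×86] = 2×220 mm, A_gv = 2640, A_nv = 2×(220 − 2.5×32)×6 = 1680 mm²; tension across gage: (88 − 1×32)×6 = 336 mm². R_n = min(0.6×450×1680, 0.6×345×2640) + 1.0×450×336 = min(453.6, 546.48) + 151.2 = 604.8 kN. φR_n = 0.75 × 604.8 = 453.6 kN.
Tension yield (gross): A_g = 209×6 = 1254 mm². φR_n = 0.90 × 345 × 1254 = 389.4 kN.
Governing: min(1491.8, 685.3, 453.6, 389.4) = 389.4 kN → gross-section yield.

389.4 kN (gross-section yield governs)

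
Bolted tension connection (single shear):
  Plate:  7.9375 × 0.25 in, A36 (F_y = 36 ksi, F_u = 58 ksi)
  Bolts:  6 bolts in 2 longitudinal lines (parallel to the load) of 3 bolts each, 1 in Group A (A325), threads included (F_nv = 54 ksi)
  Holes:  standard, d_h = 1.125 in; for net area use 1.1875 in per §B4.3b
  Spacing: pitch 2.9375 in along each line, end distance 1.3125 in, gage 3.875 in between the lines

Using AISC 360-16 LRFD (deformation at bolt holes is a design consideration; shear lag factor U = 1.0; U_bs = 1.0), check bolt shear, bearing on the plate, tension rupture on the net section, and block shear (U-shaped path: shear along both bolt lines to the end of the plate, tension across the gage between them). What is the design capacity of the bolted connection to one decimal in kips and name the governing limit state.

Bolt shear: A_b = π(1)²/4 = 0.7854 in². φR_n = 0.75 × 54 × 0.7854 × 6 × 1 = 190.9 kips.
Bearing (0.25 in plate, F_u = 58 ksi): end bolts L_c = 1.3125 − 1.125/2 = 0.75, R_n = min(1.2×0.75×0.25×58, 2.4×1×0.25×58) = 13.05 kips/bolt; interior L_c = 2.9375 − 1.125 = 1.8125, R_n = 31.538 kips/bolt. φR_n = 0.75 × (2×13.05 + 4×31.538) = 114.2 kips.
Tension rupture (net): A_n = (7.9375 − 2×1.1875)×0.25 = 1.3906 in² (U = 1.0, A_e = A_n). φR_n = 0.75 × 58 × 1.3906 = 60.5 kips.
Block shear: shear path 2×[1.3125+2×2.9375] = 2×7.1875 in, A_gv = 3.5938, A_nv = 2×(7.1875 − 2.5×1.1875)×0.25 = 2.1094 in²; tension across gage: (3.875 − 1×1.1875)×0.25 = 0.67188 in². R_n = min(0.6×58×2.1094, 0.6×36×3.5938) + 1.0×58×0.67188 = min(73.407, 77.626) + 38.969 = 112.38 kips. φR_n = 0.75 × 112.38 = 84.3 kips.
Governing: min(190.9, 114.2, 60.5, 84.3) = 60.5 kips → net-section rupture.

60.5 kips (net-section rupture governs)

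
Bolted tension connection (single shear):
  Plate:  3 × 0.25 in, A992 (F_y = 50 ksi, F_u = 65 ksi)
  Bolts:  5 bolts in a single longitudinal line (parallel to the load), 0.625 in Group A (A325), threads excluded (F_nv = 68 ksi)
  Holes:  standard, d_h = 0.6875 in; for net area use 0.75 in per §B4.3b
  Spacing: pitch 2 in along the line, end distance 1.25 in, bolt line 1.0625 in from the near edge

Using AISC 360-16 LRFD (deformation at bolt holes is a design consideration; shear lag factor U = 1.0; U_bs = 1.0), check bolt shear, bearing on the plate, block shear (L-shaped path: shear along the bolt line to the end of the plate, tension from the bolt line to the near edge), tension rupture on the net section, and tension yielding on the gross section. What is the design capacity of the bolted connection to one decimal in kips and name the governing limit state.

Bolt shear: A_b = π(0.625)²/4 = 0.3068 in². φR_n = 0.75 × 68 × 0.3068 × 5 × 1 = 78.2 kips.
Bearing (0.25 in plate, F_u = 65 ksi): end bolts L_c = 1.25 − 0.6875/2 = 0.90625, R_n = min(1.2×0.90625×0.25×65, 2.4×0.625×0.25×65) = 17.672 kips/bolt; interior L_c = 2 − 0.6875 = 1.3125, R_n = 24.375 kips/bolt. φR_n = 0.75 × (1×17.672 + 4×24.375) = 86.4 kips.
Block shear: shear path 1×[1.25+4×2] = 1×9.25 in, A_gv = 2.3125, A_nv = 1×(9.25 − 4.5×0.75)×0.25 = 1.4688 in²; tension to near edge: (1.0625 − 0.5×0.75)×0.25 = 0.17188 in². R_n = min(0.6×65×1.4688, 0.6×50×2.3125) + 1.0×65×0.17188 = min(57.283, 69.375) + 11.172 = 68.455 kips. φR_n = 0.75 × 68.455 = 51.3 kips.
Tension rupture (net): A_n = (3 − 1×0.75)×0.25 = 0.5625 in² (U = 1.0, A_e = A_n). φR_n = 0.75 × 65 × 0.5625 = 27.4 kips.
Tension yield (gross): A_g = 3×0.25 = 0.75 in². φR_n = 0.90 × 50 × 0.75 = 33.8 kips.
Governing: min(78.2, 86.4, 51.3, 27.4, 33.8) = 27.4 kips → net-section rupture.

27.4 kips (net-section rupture governs)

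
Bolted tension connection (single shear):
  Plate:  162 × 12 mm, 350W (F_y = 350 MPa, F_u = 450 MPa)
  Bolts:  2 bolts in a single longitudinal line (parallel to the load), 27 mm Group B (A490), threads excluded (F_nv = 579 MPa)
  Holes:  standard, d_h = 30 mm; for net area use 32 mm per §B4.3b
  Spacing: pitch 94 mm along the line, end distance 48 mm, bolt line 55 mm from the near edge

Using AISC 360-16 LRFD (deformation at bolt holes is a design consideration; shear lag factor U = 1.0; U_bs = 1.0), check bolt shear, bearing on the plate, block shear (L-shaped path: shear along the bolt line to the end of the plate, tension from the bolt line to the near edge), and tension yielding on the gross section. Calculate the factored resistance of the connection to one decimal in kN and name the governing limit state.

386.4 kN (block shear governs)

Bolt shear: A_b = π(27)²/4 = 572.56 mm². φR_n = 0.75 × 579 × 572.56 × 2 × 1 = 497.3 kN.
Bearing (12 mm plate, F_u = 450 MPa): end bolts L_c = 48 − 30/2 = 33, R_n = min(1.2×33×12×450, 2.4×27×12×450) = 213.84 kN/bolt; interior L_c = 94 − 30 = 64, R_n = 349.92 kN/bolt. φR_n = 0.75 × (1×213.84 + 1×349.92) = 422.8 kN.
Block shear: shear path 1×[48+1×94] = 1×142 mm, A_gv = 1704, A_nv = 1×(142 − 1.5×32)×12 = 1128 mm²; tension to near edge: (55 − 0.5×32)×12 = 468 mm². R_n = min(0.6×450×1128, 0.6×350×1704) + 1.0×450×468 = min(304.56, 357.84) + 210.6 = 515.16 kN. φR_n = 0.75 × 515.16 = 386.4 kN.
Tension yield (gross): A_g = 162×12 = 1944 mm². φR_n = 0.90 × 350 × 1944 = 612.4 kN.
Governing: min(497.3, 422.8, 386.4, 612.4) = 386.4 kN → block shear.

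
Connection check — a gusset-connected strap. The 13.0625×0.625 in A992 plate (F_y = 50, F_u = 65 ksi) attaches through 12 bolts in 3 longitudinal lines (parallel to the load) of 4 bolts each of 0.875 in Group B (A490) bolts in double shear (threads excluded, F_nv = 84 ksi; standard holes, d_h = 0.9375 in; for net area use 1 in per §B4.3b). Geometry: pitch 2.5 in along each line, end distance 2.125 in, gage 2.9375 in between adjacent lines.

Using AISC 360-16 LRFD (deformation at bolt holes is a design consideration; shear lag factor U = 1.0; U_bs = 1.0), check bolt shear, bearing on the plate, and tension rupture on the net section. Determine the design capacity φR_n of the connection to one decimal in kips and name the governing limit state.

306.6 kips (net-section rupture governs)

Bolt shear: A_b = π(0.875)²/4 = 0.60132 in². φR_n = 0.75 × 84 × 0.60132 × 12 × 2 = 909.2 kips.
Bearing (0.625 in plate, F_u = 65 ksi): end bolts L_c = 2.125 − 0.9375/2 = 1.65625, R_n = min(1.2×1.65625×0.625×65, 2.4×0.875×0.625×65) = 80.742 kips/bolt; interior L_c = 2.5 − 0.9375 = 1.5625, R_n = 76.172 kips/bolt. φR_n = 0.75 × (3×80.742 + 9×76.172) = 695.8 kips.
Tension rupture (net): A_n = (13.0625 − 3×1)×0.625 = 6.2891 in² (U = 1.0, A_e = A_n). φR_n = 0.75 × 65 × 6.2891 = 306.6 kips.
Governing: min(909.2, 695.8, 306.6) = 306.6 kips → net-section rupture.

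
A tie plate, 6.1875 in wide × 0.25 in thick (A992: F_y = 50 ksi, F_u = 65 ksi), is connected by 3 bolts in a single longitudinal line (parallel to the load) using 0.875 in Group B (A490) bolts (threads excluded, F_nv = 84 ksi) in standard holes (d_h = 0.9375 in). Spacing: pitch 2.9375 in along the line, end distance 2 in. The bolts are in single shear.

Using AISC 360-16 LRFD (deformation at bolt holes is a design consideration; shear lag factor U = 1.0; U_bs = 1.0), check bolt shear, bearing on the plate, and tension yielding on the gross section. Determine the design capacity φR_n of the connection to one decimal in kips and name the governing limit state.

69.6 kips (gross-section yield governs)

Bolt shear: A_b = π(0.875)²/4 = 0.60132 in². φR_n = 0.75 × 84 × 0.60132 × 3 × 1 = 113.6 kips.
Bearing (0.25 in plate, F_u = 65 ksi): end bolts L_c = 2 − 0.9375/2 = 1.53125, R_n = min(1.2×1.53125×0.25×65, 2.4×0.875×0.25×65) = 29.859 kips/bolt; interior L_c = 2.9375 − 0.9375 = 2, R_n = 34.125 kips/bolt. φR_n = 0.75 × (1×29.859 + 2×34.125) = 73.6 kips.
Tension yield (gross): A_g = 6.1875×0.25 = 1.5469 in². φR_n = 0.90 × 50 × 1.5469 = 69.6 kips.
Governing: min(113.6, 73.6, 69.6) = 69.6 kips → gross-section yield.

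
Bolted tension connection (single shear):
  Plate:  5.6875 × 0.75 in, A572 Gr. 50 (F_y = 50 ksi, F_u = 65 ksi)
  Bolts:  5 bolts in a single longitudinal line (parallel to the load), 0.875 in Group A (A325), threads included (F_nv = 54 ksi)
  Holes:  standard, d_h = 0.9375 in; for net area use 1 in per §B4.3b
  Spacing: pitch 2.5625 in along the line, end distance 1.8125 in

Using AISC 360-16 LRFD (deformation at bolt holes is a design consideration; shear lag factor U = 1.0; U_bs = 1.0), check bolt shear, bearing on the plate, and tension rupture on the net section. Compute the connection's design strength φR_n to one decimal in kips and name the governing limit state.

Bolt shear: A_b = π(0.875)²/4 = 0.60132 in². φR_n = 0.75 × 54 × 0.60132 × 5 × 1 = 121.8 kips.
Bearing (0.75 in plate, F_u = 65 ksi): end bolts L_c = 1.8125 − 0.9375/2 = 1.34375, R_n = min(1.2×1.34375×0.75×65, 2.4×0.875×0.75×65) = 78.609 kips/bolt; interior L_c = 2.5625 − 0.9375 = 1.625, R_n = 95.063 kips/bolt. φR_n = 0.75 × (1×78.609 + 4×95.063) = 344.1 kips.
Tension rupture (net): A_n = (5.6875 − 1×1)×0.75 = 3.5156 in² (U = 1.0, A_e = A_n). φR_n = 0.75 × 65 × 3.5156 = 171.4 kips.
Governing: min(121.8, 344.1, 171.4) = 121.8 kips → bolt shear.

121.8 kips (bolt shear governs)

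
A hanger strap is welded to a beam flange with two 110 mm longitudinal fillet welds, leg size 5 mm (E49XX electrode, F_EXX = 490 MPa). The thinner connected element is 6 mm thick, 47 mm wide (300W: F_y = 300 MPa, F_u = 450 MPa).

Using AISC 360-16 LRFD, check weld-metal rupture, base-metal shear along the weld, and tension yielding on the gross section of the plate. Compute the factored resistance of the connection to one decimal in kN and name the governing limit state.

76.1 kN (gross-section yield governs)

Weld metal: throat = 0.707×5 = 3.535 mm, L = 2×110 = 220 mm. φR_n = 0.75 × 0.6 × 490 × 3.535 × 220 = 171.5 kN.
Base metal shear (6 mm plate): yield φR_n = 1.0×0.6×300×6×220 = 237.6 kN; rupture φR_n = 0.75×0.6×450×6×220 = 267.3 kN; take 237.6 kN (yield).
Tension yield (gross): A_g = 47×6 = 282 mm². φR_n = 0.90 × 300 × 282 = 76.1 kN.
Governing: min(171.5, 237.6, 76.1) = 76.1 kN → gross-section yield.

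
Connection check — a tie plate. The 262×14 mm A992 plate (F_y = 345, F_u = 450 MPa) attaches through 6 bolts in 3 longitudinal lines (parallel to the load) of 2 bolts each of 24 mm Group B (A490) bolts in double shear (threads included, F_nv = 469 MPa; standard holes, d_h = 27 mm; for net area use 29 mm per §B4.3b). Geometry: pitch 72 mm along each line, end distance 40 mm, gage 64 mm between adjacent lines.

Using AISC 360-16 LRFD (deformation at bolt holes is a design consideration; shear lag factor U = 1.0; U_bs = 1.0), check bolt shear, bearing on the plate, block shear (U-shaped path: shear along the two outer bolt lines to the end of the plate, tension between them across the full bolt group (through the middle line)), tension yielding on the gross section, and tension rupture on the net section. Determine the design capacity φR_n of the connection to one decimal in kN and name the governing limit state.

Bolt shear: A_b = π(24)²/4 = 452.39 mm². φR_n = 0.75 × 469 × 452.39 × 6 × 2 = 1909.5 kN.
Bearing (14 mm plate, F_u = 450 MPa): end bolts L_c = 40 − 27/2 = 26.5, R_n = min(1.2×26.5×14×450, 2.4×24×14×450) = 200.34 kN/bolt; interior L_c = 72 − 27 = 45, R_n = 340.2 kN/bolt. φR_n = 0.75 × (3×200.34 + 3×340.2) = 1216.2 kN.
Block shear: shear path 2×[40+1×72] = 2×112 mm, A_gv = 3136, A_nv = 2×(112 − 1.5×29)×14 = 1918 mm²; tension across gage: (128 − 2×29)×14 = 980 mm². R_n = min(0.6×450×1918, 0.6×345×3136) + 1.0×450×980 = min(517.86, 649.15) + 441 = 958.86 kN. φR_n = 0.75 × 958.86 = 719.1 kN.
Tension yield (gross): A_g = 262×14 = 3668 mm². φR_n = 0.90 × 345 × 3668 = 1138.9 kN.
Tension rupture (net): A_n = (262 − 3×29)×14 = 2450 mm² (U = 1.0, A_e = A_n). φR_n = 0.75 × 450 × 2450 = 826.9 kN.
Governing: min(1909.5, 1216.2, 719.1, 1138.9, 826.9) = 719.1 kN → block shear.

719.1 kN (block shear governs)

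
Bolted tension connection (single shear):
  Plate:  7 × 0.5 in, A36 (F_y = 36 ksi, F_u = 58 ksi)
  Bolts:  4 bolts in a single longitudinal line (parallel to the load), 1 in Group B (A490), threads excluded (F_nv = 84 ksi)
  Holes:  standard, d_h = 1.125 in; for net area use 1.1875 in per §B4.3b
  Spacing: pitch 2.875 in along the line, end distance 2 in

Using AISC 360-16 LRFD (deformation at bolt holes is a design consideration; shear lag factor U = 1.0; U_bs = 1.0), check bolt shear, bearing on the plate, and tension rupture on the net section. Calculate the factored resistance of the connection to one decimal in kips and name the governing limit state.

Bolt shear: A_b = π(1)²/4 = 0.7854 in². φR_n = 0.75 × 84 × 0.7854 × 4 × 1 = 197.9 kips.
Bearing (0.5 in plate, F_u = 58 ksi): end bolts L_c = 2 − 1.125/2 = 1.4375, R_n = min(1.2×1.4375×0.5×58, 2.4×1×0.5×58) = 50.025 kips/bolt; interior L_c = 2.875 − 1.125 = 1.75, R_n = 60.9 kips/bolt. φR_n = 0.75 × (1×50.025 + 3×60.9) = 174.5 kips.
Tension rupture (net): A_n = (7 − 1×1.1875)×0.5 = 2.9063 in² (U = 1.0, A_e = A_n). φR_n = 0.75 × 58 × 2.9063 = 126.4 kips.
Governing: min(197.9, 174.5, 126.4) = 126.4 kips → net-section rupture.

126.4 kips (net-section rupture governs)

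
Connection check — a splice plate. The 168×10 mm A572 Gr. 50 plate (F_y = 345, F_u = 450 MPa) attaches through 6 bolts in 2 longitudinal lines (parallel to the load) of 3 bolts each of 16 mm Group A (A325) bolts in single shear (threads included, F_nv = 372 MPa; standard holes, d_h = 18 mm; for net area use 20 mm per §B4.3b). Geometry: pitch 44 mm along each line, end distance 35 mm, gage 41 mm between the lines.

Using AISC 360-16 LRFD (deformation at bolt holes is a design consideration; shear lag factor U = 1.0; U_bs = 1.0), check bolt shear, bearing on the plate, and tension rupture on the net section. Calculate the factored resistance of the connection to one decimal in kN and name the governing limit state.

Bolt shear: A_b = π(16)²/4 = 201.06 mm². φR_n = 0.75 × 372 × 201.06 × 6 × 1 = 336.6 kN.
Bearing (10 mm plate, F_u = 450 MPa): end bolts L_c = 35 − 18/2 = 26, R_n = min(1.2×26×10×450, 2.4×16×10×450) = 140.4 kN/bolt; interior L_c = 44 − 18 = 26, R_n = 140.4 kN/bolt. φR_n = 0.75 × (2×140.4 + 4×140.4) = 631.8 kN.
Tension rupture (net): A_n = (168 − 2×20)×10 = 1280 mm² (U = 1.0, A_e = A_n). φR_n = 0.75 × 450 × 1280 = 432.0 kN.
Governing: min(336.6, 631.8, 432.0) = 336.6 kN → bolt shear.

336.6 kN (bolt shear governs)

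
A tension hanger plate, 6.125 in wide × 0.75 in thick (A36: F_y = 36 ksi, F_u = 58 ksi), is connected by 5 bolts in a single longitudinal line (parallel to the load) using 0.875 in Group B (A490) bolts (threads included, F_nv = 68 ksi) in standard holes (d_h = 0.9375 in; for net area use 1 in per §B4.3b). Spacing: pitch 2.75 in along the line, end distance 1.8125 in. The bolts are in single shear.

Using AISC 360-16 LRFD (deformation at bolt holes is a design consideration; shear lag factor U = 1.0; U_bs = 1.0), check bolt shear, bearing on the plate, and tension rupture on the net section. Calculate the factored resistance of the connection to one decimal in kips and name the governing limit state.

Bolt shear: A_b = π(0.875)²/4 = 0.60132 in². φR_n = 0.75 × 68 × 0.60132 × 5 × 1 = 153.3 kips.
Bearing (0.75 in plate, F_u = 58 ksi): end bolts L_c = 1.8125 − 0.9375/2 = 1.34375, R_n = min(1.2×1.34375×0.75×58, 2.4×0.875×0.75×58) = 70.144 kips/bolt; interior L_c = 2.75 − 0.9375 = 1.8125, R_n = 91.35 kips/bolt. φR_n = 0.75 × (1×70.144 + 4×91.35) = 326.7 kips.
Tension rupture (net): A_n = (6.125 − 1×1)×0.75 = 3.8438 in² (U = 1.0, A_e = A_n). φR_n = 0.75 × 58 × 3.8438 = 167.2 kips.
Governing: min(153.3, 326.7, 167.2) = 153.3 kips → bolt shear.

153.3 kips (bolt shear governs)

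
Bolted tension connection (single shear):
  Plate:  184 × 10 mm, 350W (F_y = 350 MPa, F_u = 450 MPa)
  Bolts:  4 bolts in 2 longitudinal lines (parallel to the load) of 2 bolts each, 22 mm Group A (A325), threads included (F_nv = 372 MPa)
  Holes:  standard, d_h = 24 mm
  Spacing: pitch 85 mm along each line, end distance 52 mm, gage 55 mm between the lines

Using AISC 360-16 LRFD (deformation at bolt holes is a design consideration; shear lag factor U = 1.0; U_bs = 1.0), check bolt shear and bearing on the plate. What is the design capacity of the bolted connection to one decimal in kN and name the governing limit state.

424.2 kN (bolt shear governs)

Bolt shear: A_b = π(22)²/4 = 380.13 mm². φR_n = 0.75 × 372 × 380.13 × 4 × 1 = 424.2 kN.
Bearing (10 mm plate, F_u = 450 MPa): end bolts L_c = 52 − 24/2 = 40, R_n = min(1.2×40×10×450, 2.4×22×10×450) = 216 kN/bolt; interior L_c = 85 − 24 = 61, R_n = 237.6 kN/bolt. φR_n = 0.75 × (2×216 + 2×237.6) = 680.4 kN.
Governing: min(424.2, 680.4) = 424.2 kN → bolt shear.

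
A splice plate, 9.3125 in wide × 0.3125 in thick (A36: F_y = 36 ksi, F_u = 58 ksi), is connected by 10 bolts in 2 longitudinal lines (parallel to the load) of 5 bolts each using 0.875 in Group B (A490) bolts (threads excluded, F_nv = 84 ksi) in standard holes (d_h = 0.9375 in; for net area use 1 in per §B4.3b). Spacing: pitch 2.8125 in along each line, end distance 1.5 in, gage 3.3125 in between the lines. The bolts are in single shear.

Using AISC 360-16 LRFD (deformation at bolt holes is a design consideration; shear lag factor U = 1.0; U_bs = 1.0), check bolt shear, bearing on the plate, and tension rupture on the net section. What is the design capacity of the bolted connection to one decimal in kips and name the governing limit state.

99.4 kips (net-section rupture governs)

Bolt shear: A_b = π(0.875)²/4 = 0.60132 in². φR_n = 0.75 × 84 × 0.60132 × 10 × 1 = 378.8 kips.
Bearing (0.3125 in plate, F_u = 58 ksi): end bolts L_c = 1.5 − 0.9375/2 = 1.03125, R_n = min(1.2×1.03125×0.3125×58, 2.4×0.875×0.3125×58) = 22.43 kips/bolt; interior L_c = 2.8125 − 0.9375 = 1.875, R_n = 38.063 kips/bolt. φR_n = 0.75 × (2×22.43 + 8×38.063) = 262.0 kips.
Tension rupture (net): A_n = (9.3125 − 2×1)×0.3125 = 2.2852 in² (U = 1.0, A_e = A_n). φR_n = 0.75 × 58 × 2.2852 = 99.4 kips.
Governing: min(378.8, 262.0, 99.4) = 99.4 kips → net-section rupture.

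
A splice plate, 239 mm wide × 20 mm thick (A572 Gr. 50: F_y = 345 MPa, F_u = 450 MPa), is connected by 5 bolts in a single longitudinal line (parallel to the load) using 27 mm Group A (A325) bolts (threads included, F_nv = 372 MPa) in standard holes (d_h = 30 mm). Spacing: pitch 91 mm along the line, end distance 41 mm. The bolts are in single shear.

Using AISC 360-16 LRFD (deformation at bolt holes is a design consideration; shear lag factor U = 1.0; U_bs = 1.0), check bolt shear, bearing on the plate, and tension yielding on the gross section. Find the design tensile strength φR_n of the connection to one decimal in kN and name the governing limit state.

798.7 kN (bolt shear governs)

Bolt shear: A_b = π(27)²/4 = 572.56 mm². φR_n = 0.75 × 372 × 572.56 × 5 × 1 = 798.7 kN.
Bearing (20 mm plate, F_u = 450 MPa): end bolts L_c = 41 − 30/2 = 26, R_n = min(1.2×26×20×450, 2.4×27×20×450) = 280.8 kN/bolt; interior L_c = 91 − 30 = 61, R_n = 583.2 kN/bolt. φR_n = 0.75 × (1×280.8 + 4×583.2) = 1960.2 kN.
Tension yield (gross): A_g = 239×20 = 4780 mm². φR_n = 0.90 × 345 × 4780 = 1484.2 kN.
Governing: min(798.7, 1960.2, 1484.2) = 798.7 kN → bolt shear.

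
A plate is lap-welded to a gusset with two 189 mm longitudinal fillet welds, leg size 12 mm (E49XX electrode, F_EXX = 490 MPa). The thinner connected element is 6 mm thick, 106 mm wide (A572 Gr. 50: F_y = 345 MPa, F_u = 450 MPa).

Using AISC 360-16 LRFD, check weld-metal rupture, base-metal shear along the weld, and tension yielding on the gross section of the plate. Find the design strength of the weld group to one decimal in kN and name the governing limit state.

197.5 kN (gross-section yield governs)

Weld metal: throat = 0.707×12 = 8.484 mm, L = 2×189 = 378 mm. φR_n = 0.75 × 0.6 × 490 × 8.484 × 378 = 707.1 kN.
Base metal shear (6 mm plate): yield φR_n = 1.0×0.6×345×6×378 = 469.5 kN; rupture φR_n = 0.75×0.6×450×6×378 = 459.3 kN; take 459.3 kN (rupture).
Tension yield (gross): A_g = 106×6 = 636 mm². φR_n = 0.90 × 345 × 636 = 197.5 kN.
Governing: min(707.1, 459.3, 197.5) = 197.5 kN → gross-section yield.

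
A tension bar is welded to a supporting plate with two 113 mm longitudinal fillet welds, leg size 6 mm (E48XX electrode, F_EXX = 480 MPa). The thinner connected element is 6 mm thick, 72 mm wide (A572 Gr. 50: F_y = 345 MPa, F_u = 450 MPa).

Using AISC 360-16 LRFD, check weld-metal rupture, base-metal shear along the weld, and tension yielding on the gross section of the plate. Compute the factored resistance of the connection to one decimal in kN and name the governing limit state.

Weld metal: throat = 0.707×6 = 4.242 mm, L = 2×113 = 226 mm. φR_n = 0.75 × 0.6 × 480 × 4.242 × 226 = 207.1 kN.
Base metal shear (6 mm plate): yield φR_n = 1.0×0.6×345×6×226 = 280.7 kN; rupture φR_n = 0.75×0.6×450×6×226 = 274.6 kN; take 274.6 kN (rupture).
Tension yield (gross): A_g = 72×6 = 432 mm². φR_n = 0.90 × 345 × 432 = 134.1 kN.
Governing: min(207.1, 274.6, 134.1) = 134.1 kN → gross-section yield.

134.1 kN (gross-section yield governs)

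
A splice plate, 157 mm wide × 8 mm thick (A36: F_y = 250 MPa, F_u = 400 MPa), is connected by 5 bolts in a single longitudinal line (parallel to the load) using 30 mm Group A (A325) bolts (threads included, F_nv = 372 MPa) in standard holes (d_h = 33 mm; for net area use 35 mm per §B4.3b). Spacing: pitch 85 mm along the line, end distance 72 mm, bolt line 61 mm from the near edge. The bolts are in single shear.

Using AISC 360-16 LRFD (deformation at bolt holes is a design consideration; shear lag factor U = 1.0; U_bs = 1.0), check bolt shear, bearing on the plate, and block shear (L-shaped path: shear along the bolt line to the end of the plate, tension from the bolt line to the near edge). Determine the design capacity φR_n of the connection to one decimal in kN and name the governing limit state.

470.9 kN (block shear governs)

Bolt shear: A_b = π(30)²/4 = 706.86 mm². φR_n = 0.75 × 372 × 706.86 × 5 × 1 = 986.1 kN.
Bearing (8 mm plate, F_u = 400 MPa): end bolts L_c = 72 − 33/2 = 55.5, R_n = min(1.2×55.5×8×400, 2.4×30×8×400) = 213.12 kN/bolt; interior L_c = 85 − 33 = 52, R_n = 199.68 kN/bolt. φR_n = 0.75 × (1×213.12 + 4×199.68) = 758.9 kN.
Block shear: shear path 1×[72+4×85] = 1×412 mm, A_gv = 3296, A_nv = 1×(412 − 4.5×35)×8 = 2036 mm²; tension to near edge: (61 − 0.5×35)×8 = 348 mm². R_n = min(0.6×400×2036, 0.6×250×3296) + 1.0×400×348 = min(488.64, 494.4) + 139.2 = 627.84 kN. φR_n = 0.75 × 627.84 = 470.9 kN.
Governing: min(986.1, 758.9, 470.9) = 470.9 kN → block shear.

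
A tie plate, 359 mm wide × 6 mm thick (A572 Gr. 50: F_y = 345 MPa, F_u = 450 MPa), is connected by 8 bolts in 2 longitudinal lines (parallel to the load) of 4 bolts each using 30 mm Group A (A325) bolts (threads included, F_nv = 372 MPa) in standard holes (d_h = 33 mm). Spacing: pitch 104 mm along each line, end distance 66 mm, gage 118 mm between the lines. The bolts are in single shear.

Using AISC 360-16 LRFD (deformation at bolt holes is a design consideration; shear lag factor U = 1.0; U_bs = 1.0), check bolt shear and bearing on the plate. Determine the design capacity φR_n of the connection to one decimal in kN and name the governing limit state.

1115.4 kN (bearing governs)

Bolt shear: A_b = π(30)²/4 = 706.86 mm². φR_n = 0.75 × 372 × 706.86 × 8 × 1 = 1577.7 kN.
Bearing (6 mm plate, F_u = 450 MPa): end bolts L_c = 66 − 33/2 = 49.5, R_n = min(1.2×49.5×6×450, 2.4×30×6×450) = 160.38 kN/bolt; interior L_c = 104 − 33 = 71, R_n = 194.4 kN/bolt. φR_n = 0.75 × (2×160.38 + 6×194.4) = 1115.4 kN.
Governing: min(1577.7, 1115.4) = 1115.4 kN → bearing.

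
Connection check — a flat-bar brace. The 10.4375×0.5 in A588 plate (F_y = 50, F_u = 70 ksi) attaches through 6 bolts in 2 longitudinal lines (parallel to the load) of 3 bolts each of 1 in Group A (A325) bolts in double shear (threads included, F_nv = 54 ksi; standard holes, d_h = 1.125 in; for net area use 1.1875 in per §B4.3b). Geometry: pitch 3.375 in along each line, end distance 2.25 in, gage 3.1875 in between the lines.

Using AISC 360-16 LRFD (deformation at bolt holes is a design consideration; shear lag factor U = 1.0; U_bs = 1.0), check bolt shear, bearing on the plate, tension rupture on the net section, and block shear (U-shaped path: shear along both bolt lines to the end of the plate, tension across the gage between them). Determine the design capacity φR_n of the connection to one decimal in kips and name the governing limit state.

Bolt shear: A_b = π(1)²/4 = 0.7854 in². φR_n = 0.75 × 54 × 0.7854 × 6 × 2 = 381.7 kips.
Bearing (0.5 in plate, F_u = 70 ksi): end bolts L_c = 2.25 − 1.125/2 = 1.6875, R_n = min(1.2×1.6875×0.5×70, 2.4×1×0.5×70) = 70.875 kips/bolt; interior L_c = 3.375 − 1.125 = 2.25, R_n = 84 kips/bolt. φR_n = 0.75 × (2×70.875 + 4×84) = 358.3 kips.
Tension rupture (net): A_n = (10.4375 − 2×1.1875)×0.5 = 4.0313 in² (U = 1.0, A_e = A_n). φR_n = 0.75 × 70 × 4.0313 = 211.6 kips.
Block shear: shear path 2×[2.25+2×3.375] = 2×9 in, A_gv = 9, A_nv = 2×(9 − 2.5×1.1875)×0.5 = 6.0313 in²; tension across gage: (3.1875 − 1×1.1875)×0.5 = 1 in². R_n = min(0.6×70×6.0313, 0.6×50×9) + 1.0×70×1 = min(253.31, 270) + 70 = 323.31 kips. φR_n = 0.75 × 323.31 = 242.5 kips.
Governing: min(381.7, 358.3, 211.6, 242.5) = 211.6 kips → net-section rupture.

211.6 kips (net-section rupture governs)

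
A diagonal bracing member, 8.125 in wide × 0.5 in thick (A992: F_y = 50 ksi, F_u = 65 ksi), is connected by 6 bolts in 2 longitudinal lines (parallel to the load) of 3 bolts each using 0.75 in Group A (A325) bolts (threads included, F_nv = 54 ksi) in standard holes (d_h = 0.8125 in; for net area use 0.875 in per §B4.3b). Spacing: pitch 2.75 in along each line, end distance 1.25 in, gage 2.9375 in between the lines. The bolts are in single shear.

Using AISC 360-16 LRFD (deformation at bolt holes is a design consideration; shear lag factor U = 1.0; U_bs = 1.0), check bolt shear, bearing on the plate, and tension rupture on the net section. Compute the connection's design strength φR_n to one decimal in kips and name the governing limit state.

Bolt shear: A_b = π(0.75)²/4 = 0.44179 in². φR_n = 0.75 × 54 × 0.44179 × 6 × 1 = 107.4 kips.
Bearing (0.5 in plate, F_u = 65 ksi): end bolts L_c = 1.25 − 0.8125/2 = 0.84375, R_n = min(1.2×0.84375×0.5×65, 2.4×0.75×0.5×65) = 32.906 kips/bolt; interior L_c = 2.75 − 0.8125 = 1.9375, R_n = 58.5 kips/bolt. φR_n = 0.75 × (2×32.906 + 4×58.5) = 224.9 kips.
Tension rupture (net): A_n = (8.125 − 2×0.875)×0.5 = 3.1875 in² (U = 1.0, A_e = A_n). φR_n = 0.75 × 65 × 3.1875 = 155.4 kips.
Governing: min(107.4, 224.9, 155.4) = 107.4 kips → bolt shear.

107.4 kips (bolt shear governs)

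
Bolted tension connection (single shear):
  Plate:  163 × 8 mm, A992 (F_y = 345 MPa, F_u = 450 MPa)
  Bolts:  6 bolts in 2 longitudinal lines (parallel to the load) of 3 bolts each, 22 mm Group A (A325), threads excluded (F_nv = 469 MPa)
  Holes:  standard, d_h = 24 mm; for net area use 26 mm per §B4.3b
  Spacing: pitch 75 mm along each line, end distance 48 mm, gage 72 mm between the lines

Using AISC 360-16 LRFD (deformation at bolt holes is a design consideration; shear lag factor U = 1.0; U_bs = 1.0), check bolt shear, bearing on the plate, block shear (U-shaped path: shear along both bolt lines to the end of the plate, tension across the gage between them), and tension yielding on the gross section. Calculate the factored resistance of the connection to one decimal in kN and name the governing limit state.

Bolt shear: A_b = π(22)²/4 = 380.13 mm². φR_n = 0.75 × 469 × 380.13 × 6 × 1 = 802.3 kN.
Bearing (8 mm plate, F_u = 450 MPa): end bolts L_c = 48 − 24/2 = 36, R_n = min(1.2×36×8×450, 2.4×22×8×450) = 155.52 kN/bolt; interior L_c = 75 − 24 = 51, R_n = 190.08 kN/bolt. φR_n = 0.75 × (2×155.52 + 4×190.08) = 803.5 kN.
Block shear: shear path 2×[48+2×75] = 2×198 mm, A_gv = 3168, A_nv = 2×(198 − 2.5×26)×8 = 2128 mm²; tension across gage: (72 − 1×26)×8 = 368 mm². R_n = min(0.6×450×2128, 0.6×345×3168) + 1.0×450×368 = min(574.56, 655.78) + 165.6 = 740.16 kN. φR_n = 0.75 × 740.16 = 555.1 kN.
Tension yield (gross): A_g = 163×8 = 1304 mm². φR_n = 0.90 × 345 × 1304 = 404.9 kN.
Governing: min(802.3, 803.5, 555.1, 404.9) = 404.9 kN → gross-section yield.

404.9 kN (gross-section yield governs)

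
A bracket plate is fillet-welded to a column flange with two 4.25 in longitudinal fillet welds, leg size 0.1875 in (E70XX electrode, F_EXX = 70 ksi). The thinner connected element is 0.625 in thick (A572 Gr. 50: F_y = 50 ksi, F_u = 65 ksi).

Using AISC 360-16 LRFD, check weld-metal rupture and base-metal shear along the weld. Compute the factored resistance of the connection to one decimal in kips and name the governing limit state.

35.5 kips (weld metal governs)

Weld metal: throat = 0.707×0.1875 = 0.13256 in, L = 2×4.25 = 8.5 in. φR_n = 0.75 × 0.6 × 70 × 0.13256 × 8.5 = 35.5 kips.
Base metal shear (0.625 in plate): yield φR_n = 1.0×0.6×50×0.625×8.5 = 159.4 kips; rupture φR_n = 0.75×0.6×65×0.625×8.5 = 155.4 kips; take 155.4 kips (rupture).
Governing: min(35.5, 155.4) = 35.5 kips → weld metal.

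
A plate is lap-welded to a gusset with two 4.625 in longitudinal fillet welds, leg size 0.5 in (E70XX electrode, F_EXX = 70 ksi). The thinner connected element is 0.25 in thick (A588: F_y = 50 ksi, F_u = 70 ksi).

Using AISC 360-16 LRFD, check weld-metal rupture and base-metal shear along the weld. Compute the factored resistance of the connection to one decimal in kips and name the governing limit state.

69.4 kips (base-metal shear governs)

Weld metal: throat = 0.707×0.5 = 0.3535 in, L = 2×4.625 = 9.25 in. φR_n = 0.75 × 0.6 × 70 × 0.3535 × 9.25 = 103.0 kips.
Base metal shear (0.25 in plate): yield φR_n = 1.0×0.6×50×0.25×9.25 = 69.4 kips; rupture φR_n = 0.75×0.6×70×0.25×9.25 = 72.8 kips; take 69.4 kips (yield).
Governing: min(103.0, 69.4) = 69.4 kips → base-metal shear.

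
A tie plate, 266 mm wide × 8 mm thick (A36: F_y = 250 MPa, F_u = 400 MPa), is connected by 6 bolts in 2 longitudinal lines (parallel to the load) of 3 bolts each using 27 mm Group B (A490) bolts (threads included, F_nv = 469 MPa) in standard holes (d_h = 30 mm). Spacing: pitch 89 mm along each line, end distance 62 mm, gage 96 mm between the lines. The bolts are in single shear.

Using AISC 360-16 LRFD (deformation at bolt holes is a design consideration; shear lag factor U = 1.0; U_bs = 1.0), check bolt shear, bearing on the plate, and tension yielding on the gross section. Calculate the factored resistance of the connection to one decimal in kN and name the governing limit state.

Bolt shear: A_b = π(27)²/4 = 572.56 mm². φR_n = 0.75 × 469 × 572.56 × 6 × 1 = 1208.4 kN.
Bearing (8 mm plate, F_u = 400 MPa): end bolts L_c = 62 − 30/2 = 47, R_n = min(1.2×47×8×400, 2.4×27×8×400) = 180.48 kN/bolt; interior L_c = 89 − 30 = 59, R_n = 207.36 kN/bolt. φR_n = 0.75 × (2×180.48 + 4×207.36) = 892.8 kN.
Tension yield (gross): A_g = 266×8 = 2128 mm². φR_n = 0.90 × 250 × 2128 = 478.8 kN.
Governing: min(1208.4, 892.8, 478.8) = 478.8 kN → gross-section yield.

478.8 kN (gross-section yield governs)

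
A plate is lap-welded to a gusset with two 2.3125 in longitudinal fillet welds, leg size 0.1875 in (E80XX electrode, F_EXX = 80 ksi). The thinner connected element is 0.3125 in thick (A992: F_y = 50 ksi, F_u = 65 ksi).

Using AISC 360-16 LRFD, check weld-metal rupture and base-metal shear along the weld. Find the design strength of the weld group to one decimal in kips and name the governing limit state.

Weld metal: throat = 0.707×0.1875 = 0.13256 in, L = 2×2.3125 = 4.625 in. φR_n = 0.75 × 0.6 × 80 × 0.13256 × 4.625 = 22.1 kips.
Base metal shear (0.3125 in plate): yield φR_n = 1.0×0.6×50×0.3125×4.625 = 43.4 kips; rupture φR_n = 0.75×0.6×65×0.3125×4.625 = 42.3 kips; take 42.3 kips (rupture).
Governing: min(22.1, 42.3) = 22.1 kips → weld metal.

22.1 kips (weld metal governs)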